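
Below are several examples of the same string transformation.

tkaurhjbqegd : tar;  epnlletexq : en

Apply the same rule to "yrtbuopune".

yt

Rule — keep every other character starting from the first (positions 1st, 3rd, 5th, ...), then delete the last 3 characters.
Working it through for "yrtbuopune": intermediate "ytupn", final "yt".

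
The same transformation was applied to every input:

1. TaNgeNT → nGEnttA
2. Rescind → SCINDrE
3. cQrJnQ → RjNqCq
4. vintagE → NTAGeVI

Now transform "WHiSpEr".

IsPeRwh

In each case the input is transformed by: move the first 2 characters to the end (rotate left by 2), then flip the case of every letter.
For "WHiSpEr" the result is "IsPeRwh".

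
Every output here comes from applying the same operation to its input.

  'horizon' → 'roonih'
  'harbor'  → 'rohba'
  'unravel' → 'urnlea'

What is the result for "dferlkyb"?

rlkfedb

Looking at the pairs, the operation is to sort the characters into reverse alphabetical order, then delete the first character.
For "dferlkyb", step one produces "yrlkfedb"; step two turns that into "rlkfedb".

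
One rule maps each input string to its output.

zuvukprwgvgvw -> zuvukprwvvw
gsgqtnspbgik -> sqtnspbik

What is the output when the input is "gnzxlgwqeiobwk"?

nzxlwqeiobwk

Rule — remove every "g".
"gnzxlgwqeiobwk" → "nzxlwqeiobwk".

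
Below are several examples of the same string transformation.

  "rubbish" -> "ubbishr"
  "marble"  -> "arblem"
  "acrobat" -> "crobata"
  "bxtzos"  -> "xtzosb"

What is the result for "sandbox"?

Each output is the input with this applied: move the first character to the end.
For "sandbox" the result is "andboxs".

andboxs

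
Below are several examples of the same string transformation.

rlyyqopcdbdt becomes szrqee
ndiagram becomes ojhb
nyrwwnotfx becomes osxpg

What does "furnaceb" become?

Each output is the input with this applied: shift every letter 1 place forward in the alphabet (wrapping around), then keep every other character starting from the first (positions 1st, 3rd, 5th, ...).
Working it through for "furnaceb": intermediate "gvsobdfc", final "gsbf".

gsbf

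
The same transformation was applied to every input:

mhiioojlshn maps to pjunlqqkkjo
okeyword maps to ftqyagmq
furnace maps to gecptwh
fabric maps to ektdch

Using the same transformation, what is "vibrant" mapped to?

vpctdkx

The rule is to shift every letter 2 places forward in the alphabet (wrapping around), then reverse the string.
On "vibrant": the first step gives "xkdtcpv", and the second then gives "vpctdkx".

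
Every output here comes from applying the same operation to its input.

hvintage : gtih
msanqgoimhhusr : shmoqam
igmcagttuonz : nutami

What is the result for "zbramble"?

lmrz

In each case the input is transformed by: reverse the string, then keep every other character starting from the second (positions 2nd, 4th, 6th, ...).
Applying both steps to "zbramble": "elbmarbz", then "lmrz".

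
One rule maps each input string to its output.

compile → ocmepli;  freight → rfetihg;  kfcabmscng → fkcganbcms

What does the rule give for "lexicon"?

Each output is the input with this applied: move the first character to the end, then take characters alternately from the front and the back (1st, last, 2nd, 2nd-last, ...).
"lexicon" → "exiconl" → "elxnioc".
(Check on "compile": → "ompilec" → "ocmepli" ✓)

elxnioc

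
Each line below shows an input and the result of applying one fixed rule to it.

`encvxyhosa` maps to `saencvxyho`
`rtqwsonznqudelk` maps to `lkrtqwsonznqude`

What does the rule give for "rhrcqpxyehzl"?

zlrhrcqpxyeh

The transformation: move the last 2 characters to the front (rotate right by 2).
"rhrcqpxyehzl" → "zlrhrcqpxyeh".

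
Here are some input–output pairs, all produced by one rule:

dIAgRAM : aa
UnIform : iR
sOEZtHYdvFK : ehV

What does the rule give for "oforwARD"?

Oa

The rule is to flip the case of every letter, then keep one character in every 3, starting at position 3 (positions 3rd, 6th, 9th, ...).
So "oforwARD" becomes "Oa".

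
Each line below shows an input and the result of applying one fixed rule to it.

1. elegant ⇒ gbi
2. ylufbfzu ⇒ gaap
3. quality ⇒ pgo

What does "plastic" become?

The rule is to shift every letter 5 places backward in the alphabet (wrapping around), then keep every other character starting from the second (positions 2nd, 4th, 6th, ...).
"plastic" → "kgvnodx" → "gnd".
(Check on "ylufbfzu": → "tgpawaup" → "gaap" ✓)

gnd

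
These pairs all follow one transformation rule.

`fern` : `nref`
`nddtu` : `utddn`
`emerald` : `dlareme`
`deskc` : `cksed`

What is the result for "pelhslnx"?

Looking at the pairs, the operation is to reverse the string.
So "pelhslnx" becomes "xnlshlep".

xnlshlep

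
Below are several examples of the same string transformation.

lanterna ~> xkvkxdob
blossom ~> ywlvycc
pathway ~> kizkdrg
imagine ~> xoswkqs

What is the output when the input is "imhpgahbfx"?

In each case the input is transformed by: shift every letter 10 places forward in the alphabet (wrapping around), then move the last 2 characters to the front (rotate right by 2).
Applying that to "imhpgahbfx" gives "phswrzqkrl".

phswrzqkrl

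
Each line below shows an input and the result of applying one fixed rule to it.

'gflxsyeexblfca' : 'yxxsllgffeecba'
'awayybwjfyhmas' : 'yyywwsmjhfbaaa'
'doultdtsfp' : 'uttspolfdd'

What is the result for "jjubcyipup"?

yuuppjjicb

Looking at the pairs, the operation is to sort the characters into reverse alphabetical order.
For "jjubcyipup" the result is "yuuppjjicb".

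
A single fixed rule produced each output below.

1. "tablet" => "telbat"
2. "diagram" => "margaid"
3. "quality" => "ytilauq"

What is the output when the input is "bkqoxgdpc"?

Rule — reverse the string.
So "bkqoxgdpc" becomes "cpdgxoqkb".

cpdgxoqkb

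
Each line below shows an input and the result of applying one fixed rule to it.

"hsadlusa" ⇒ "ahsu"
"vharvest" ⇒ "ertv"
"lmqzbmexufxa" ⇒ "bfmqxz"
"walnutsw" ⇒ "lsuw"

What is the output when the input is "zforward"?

dorz

Rule — sort the characters into alphabetical order, then keep every other character starting from the second (positions 2nd, 4th, 6th, ...).
On "zforward": the first step gives "adforrwz", and the second then gives "dorz".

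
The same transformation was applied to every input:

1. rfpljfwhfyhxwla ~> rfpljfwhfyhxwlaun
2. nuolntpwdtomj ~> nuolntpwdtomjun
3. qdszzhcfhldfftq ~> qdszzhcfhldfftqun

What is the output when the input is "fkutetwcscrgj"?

fkutetwcscrgjun

Rule — append "un".
For "fkutetwcscrgj" the result is "fkutetwcscrgjun".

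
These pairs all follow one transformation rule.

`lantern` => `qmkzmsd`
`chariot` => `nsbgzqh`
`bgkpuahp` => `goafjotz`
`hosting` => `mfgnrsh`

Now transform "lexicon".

nmkdwhb

The rule is to move the last 2 characters to the front (rotate right by 2), then shift every letter 1 place backward in the alphabet (wrapping around).
Applying both steps to "lexicon": "onlexic", then "nmkdwhb".
(Check on "hosting": → "nghosti" → "mfgnrsh" ✓)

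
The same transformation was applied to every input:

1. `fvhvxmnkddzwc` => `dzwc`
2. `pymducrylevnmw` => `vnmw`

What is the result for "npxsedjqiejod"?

ejod

The transformation: keep only the last 4 characters.
For "npxsedjqiejod" the result is "ejod".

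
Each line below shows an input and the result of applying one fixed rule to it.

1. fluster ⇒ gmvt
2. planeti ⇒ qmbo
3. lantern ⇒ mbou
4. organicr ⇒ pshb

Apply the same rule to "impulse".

Each output is the input with this applied: shift every letter 1 place forward in the alphabet (wrapping around), then keep only the first 4 characters.
Working it through for "impulse": intermediate "jnqvmtf", final "jnqv".

jnqv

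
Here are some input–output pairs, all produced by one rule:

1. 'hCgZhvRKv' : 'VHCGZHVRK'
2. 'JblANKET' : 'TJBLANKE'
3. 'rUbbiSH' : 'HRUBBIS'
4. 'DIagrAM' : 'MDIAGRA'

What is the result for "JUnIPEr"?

The transformation: move the last character to the front, then convert every letter to uppercase.
"JUnIPEr" → "rJUnIPE" → "RJUNIPE".
(Check on "rUbbiSH": → "HrUbbiS" → "HRUBBIS" ✓)

RJUNIPE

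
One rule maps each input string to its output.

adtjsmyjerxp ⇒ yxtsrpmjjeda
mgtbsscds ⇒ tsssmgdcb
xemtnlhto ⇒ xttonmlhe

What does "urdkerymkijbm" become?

What's happening: sort the characters into reverse alphabetical order.
Doing the same to "urdkerymkijbm": "yurrmmkkjiedb".

yurrmmkkjiedb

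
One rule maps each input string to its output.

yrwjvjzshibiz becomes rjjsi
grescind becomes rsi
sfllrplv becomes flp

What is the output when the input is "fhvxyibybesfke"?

hxiyef

Each output is the input with this applied: delete the last 2 characters, then keep every other character starting from the second (positions 2nd, 4th, 6th, ...).
Doing the same to "fhvxyibybesfke": "hxiyef".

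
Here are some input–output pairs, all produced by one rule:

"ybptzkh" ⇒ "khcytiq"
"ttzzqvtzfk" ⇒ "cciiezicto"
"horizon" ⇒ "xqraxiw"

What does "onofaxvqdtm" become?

Rule — shift every letter 9 places forward in the alphabet (wrapping around), then swap each adjacent pair of characters (1↔2, 3↔4, ...).
On "onofaxvqdtm": the first step gives "xwxojgezmcv", and the second then gives "wxoxgjzecmv".

wxoxgjzecmv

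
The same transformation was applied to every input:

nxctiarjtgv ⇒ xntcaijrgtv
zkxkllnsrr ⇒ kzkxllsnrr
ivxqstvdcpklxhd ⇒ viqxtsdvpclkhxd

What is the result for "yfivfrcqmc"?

fyvirfqccm

The transformation: swap each adjacent pair of characters (1↔2, 3↔4, ...).
So "yfivfrcqmc" becomes "fyvirfqccm".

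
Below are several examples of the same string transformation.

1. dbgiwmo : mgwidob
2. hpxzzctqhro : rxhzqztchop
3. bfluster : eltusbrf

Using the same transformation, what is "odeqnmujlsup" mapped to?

uesqlnjmuopd

Looking at the pairs, the operation is to take characters alternately from the front and the back (1st, last, 2nd, 2nd-last, ...), then move the first 3 characters to the end (rotate left by 3).
Working it through for "odeqnmujlsup": intermediate "opduesqlnjmu", final "uesqlnjmuopd".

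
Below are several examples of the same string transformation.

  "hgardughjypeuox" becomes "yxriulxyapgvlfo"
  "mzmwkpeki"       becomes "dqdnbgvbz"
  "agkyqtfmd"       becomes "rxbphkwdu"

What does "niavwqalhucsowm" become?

ezrmnhrcyltjfnd

The pattern: shift every letter 9 places backward in the alphabet (wrapping around).
Applying that to "niavwqalhucsowm" gives "ezrmnhrcyltjfnd".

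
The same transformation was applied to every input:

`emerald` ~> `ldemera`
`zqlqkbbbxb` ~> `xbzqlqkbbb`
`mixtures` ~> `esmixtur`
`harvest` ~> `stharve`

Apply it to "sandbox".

oxsandb

The rule is to move the last 2 characters to the front (rotate right by 2).
Applying that to "sandbox" gives "oxsandb".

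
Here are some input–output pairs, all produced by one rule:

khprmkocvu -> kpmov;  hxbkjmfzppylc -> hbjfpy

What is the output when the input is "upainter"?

What's happening: swap each adjacent pair of characters (1↔2, 3↔4, ...), then keep every other character starting from the second (positions 2nd, 4th, 6th, ...).
Applying both steps to "upainter": "puiatnre", then "uane".

uane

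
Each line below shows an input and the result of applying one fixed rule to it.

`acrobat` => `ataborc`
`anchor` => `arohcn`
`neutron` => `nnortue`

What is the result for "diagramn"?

dnmargai

The transformation: reverse the string, then move the last character to the front.
Doing the same to "diagramn": "dnmargai".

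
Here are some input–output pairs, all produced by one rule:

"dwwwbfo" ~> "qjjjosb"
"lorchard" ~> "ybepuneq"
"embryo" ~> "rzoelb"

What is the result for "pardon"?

In each case the input is transformed by: shift every letter 13 places forward in the alphabet (wrapping around) — i.e. ROT13.
Doing the same to "pardon": "cneqba".

cneqba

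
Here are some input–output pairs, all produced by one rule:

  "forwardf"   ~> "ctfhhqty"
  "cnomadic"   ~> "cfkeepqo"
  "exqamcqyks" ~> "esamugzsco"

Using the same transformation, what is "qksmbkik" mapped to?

Rule — shift every letter 2 places forward in the alphabet (wrapping around), then swap the front and back halves of the string.
Applying both steps to "qksmbkik": "smuodmkm", then "dmkmsmuo".

dmkmsmuo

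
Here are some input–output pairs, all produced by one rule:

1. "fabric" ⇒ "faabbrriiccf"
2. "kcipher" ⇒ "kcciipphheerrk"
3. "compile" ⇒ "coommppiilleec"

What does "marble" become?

maarrbblleem

Each output is the input with this applied: double every character, then move the first character to the end.
"marble" → "maarrbblleem".
(Check on "kcipher": → "kkcciipphheerr" → "kcciipphheerrk" ✓)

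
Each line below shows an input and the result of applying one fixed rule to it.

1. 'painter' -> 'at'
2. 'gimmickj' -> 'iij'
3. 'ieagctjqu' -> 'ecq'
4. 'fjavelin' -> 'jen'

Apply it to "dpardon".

What's happening: keep one character in every 3, starting at position 2 (positions 2nd, 5th, 8th, ...).
Applying that to "dpardon" gives "pd".

pd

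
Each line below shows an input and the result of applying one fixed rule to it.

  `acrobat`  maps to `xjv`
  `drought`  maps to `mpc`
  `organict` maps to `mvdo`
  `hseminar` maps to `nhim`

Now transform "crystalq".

mnvl

What's happening: keep every other character starting from the second (positions 2nd, 4th, 6th, ...), then shift every letter 5 places backward in the alphabet (wrapping around).
"crystalq" → "rsaq" → "mnvl".
(Check on "drought": → "ruh" → "mpc" ✓)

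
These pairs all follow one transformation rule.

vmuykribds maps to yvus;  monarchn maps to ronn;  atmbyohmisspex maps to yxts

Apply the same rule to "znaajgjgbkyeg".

zynk

The pattern: sort the characters into reverse alphabetical order, then keep only the first 4 characters.
For "znaajgjgbkyeg", step one produces "zynkjjgggebaa"; step two turns that into "zynk".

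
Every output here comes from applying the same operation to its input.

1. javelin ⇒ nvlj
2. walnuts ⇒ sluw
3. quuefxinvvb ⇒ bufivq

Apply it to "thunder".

rudt

Looking at the pairs, the operation is to keep every other character starting from the first (positions 1st, 3rd, 5th, ...), then swap the first and last characters.
For "thunder", step one produces "tudr"; step two turns that into "rudt".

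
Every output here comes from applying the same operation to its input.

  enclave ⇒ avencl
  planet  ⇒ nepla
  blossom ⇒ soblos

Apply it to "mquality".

itmqual

Looking at the pairs, the operation is to delete the last character, then move the last 2 characters to the front (rotate right by 2).
"mquality" → "itmqual".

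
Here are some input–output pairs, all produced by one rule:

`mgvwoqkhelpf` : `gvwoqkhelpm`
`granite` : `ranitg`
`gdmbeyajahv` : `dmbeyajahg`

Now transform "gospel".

ospeg

Rule — delete the last character, then move the first character to the end.
"gospel" → "ospeg".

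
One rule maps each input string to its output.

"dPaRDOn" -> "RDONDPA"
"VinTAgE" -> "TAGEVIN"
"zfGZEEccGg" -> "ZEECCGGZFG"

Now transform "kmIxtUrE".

The transformation: move the first 3 characters to the end (rotate left by 3), then convert every letter to uppercase.
Applying both steps to "kmIxtUrE": "xtUrEkmI", then "XTUREKMI".

XTUREKMI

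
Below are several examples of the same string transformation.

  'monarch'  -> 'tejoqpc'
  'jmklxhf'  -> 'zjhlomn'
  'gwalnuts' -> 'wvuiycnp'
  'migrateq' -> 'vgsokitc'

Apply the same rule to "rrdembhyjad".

The pattern: move the last 3 characters to the front (rotate right by 3), then shift every letter 2 places forward in the alphabet (wrapping around).
On "rrdembhyjad": the first step gives "jadrrdembhy", and the second then gives "lcfttfgodja".

lcfttfgodja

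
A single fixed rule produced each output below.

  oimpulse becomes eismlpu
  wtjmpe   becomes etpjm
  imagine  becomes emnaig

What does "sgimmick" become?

kgciimm

The rule is to take characters alternately from the front and the back (1st, last, 2nd, 2nd-last, ...), then delete the first character.
For "sgimmick", step one produces "skgciimm"; step two turns that into "kgciimm".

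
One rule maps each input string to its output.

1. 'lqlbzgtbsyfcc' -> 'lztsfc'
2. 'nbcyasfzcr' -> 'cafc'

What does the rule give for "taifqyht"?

iqh

The pattern: keep every other character starting from the first (positions 1st, 3rd, 5th, ...), then delete the first character.
Working it through for "taifqyht": intermediate "tiqh", final "iqh".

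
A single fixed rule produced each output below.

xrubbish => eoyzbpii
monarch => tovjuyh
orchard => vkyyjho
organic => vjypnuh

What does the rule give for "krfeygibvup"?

rwybmclifpn

Rule — shift every letter 7 places forward in the alphabet (wrapping around), then take characters alternately from the front and the back (1st, last, 2nd, 2nd-last, ...).
Applying both steps to "krfeygibvup": "rymlfnpicbw", then "rwybmclifpn".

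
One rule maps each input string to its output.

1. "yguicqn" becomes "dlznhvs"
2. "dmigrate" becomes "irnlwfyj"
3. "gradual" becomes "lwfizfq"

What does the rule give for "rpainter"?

wufnsyjw

The rule is to shift every letter 5 places forward in the alphabet (wrapping around).
Applying that to "rpainter" gives "wufnsyjw".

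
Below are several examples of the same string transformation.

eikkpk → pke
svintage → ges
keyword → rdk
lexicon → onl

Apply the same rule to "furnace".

cef

Rule — move the first character to the end, then keep only the last 3 characters.
Starting from "furnace": after the first operation, "urnacef"; after the second, "cef".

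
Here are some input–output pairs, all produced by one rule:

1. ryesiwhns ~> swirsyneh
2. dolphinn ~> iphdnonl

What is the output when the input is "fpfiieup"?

The rule is to take characters alternately from the front and the back (1st, last, 2nd, 2nd-last, ...), then move the last 3 characters to the front (rotate right by 3).
Working it through for "fpfiieup": intermediate "fppufeii", final "eiifppuf".

eiifppuf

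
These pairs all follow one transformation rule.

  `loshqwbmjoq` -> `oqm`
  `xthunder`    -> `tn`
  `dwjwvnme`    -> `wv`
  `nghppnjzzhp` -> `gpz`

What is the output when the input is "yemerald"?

er

The transformation: delete the last character, then keep one character in every 3, starting at position 2 (positions 2nd, 5th, 8th, ...).
For "yemerald" the result is "er".
(Check on "dwjwvnme": → "dwjwvnm" → "wv" ✓)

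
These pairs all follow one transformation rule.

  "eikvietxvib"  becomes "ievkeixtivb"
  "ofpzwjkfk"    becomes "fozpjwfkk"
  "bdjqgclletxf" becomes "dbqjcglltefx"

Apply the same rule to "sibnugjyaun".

Looking at the pairs, the operation is to swap each adjacent pair of characters (1↔2, 3↔4, ...).
"sibnugjyaun" → "isnbguyjuan".

isnbguyjuan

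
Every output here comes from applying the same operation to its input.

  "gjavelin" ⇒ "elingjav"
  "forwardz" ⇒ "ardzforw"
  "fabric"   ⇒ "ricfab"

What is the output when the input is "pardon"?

The pattern: swap the front and back halves of the string.
For "pardon" the result is "donpar".

donpar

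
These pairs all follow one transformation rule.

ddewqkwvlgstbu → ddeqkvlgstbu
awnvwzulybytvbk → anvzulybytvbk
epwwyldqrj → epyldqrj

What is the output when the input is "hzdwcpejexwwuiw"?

hzdcpejexui

Rule — remove every "w".
Doing the same to "hzdwcpejexwwuiw": "hzdcpejexui".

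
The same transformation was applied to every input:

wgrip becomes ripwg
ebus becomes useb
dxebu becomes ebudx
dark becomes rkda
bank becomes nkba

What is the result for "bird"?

Each output is the input with this applied: move the first 2 characters to the end (rotate left by 2).
On "bird" that produces "rdbi".

rdbi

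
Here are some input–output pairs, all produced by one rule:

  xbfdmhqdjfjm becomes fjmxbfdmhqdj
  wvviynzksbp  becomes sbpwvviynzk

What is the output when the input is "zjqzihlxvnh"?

In each case the input is transformed by: move the last 3 characters to the front (rotate right by 3).
For "zjqzihlxvnh" the result is "vnhzjqzihlx".

vnhzjqzihlx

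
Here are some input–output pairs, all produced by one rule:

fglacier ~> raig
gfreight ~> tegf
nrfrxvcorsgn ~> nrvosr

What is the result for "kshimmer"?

rims

Rule — keep every other character starting from the second (positions 2nd, 4th, 6th, ...), then swap the first and last characters.
"kshimmer" → "rims".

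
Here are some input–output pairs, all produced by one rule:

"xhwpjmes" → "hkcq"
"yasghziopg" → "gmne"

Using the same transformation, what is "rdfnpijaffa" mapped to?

yddy

The pattern: shift every letter 2 places backward in the alphabet (wrapping around), then keep only the last 4 characters.
Applying both steps to "rdfnpijaffa": "pbdlnghyddy", then "yddy".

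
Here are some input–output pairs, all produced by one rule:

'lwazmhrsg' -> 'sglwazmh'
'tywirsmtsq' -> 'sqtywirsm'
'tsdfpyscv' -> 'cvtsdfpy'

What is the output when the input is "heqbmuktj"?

What's happening: move the last 3 characters to the front (rotate right by 3), then delete the first character.
Starting from "heqbmuktj": after the first operation, "ktjheqbmu"; after the second, "tjheqbmu".

tjheqbmu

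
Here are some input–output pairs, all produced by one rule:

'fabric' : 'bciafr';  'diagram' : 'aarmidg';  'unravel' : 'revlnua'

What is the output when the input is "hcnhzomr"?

nozrmchh

The transformation: swap each adjacent pair of characters (1↔2, 3↔4, ...), then move the first 3 characters to the end (rotate left by 3).
Starting from "hcnhzomr": after the first operation, "chhnozrm"; after the second, "nozrmchh".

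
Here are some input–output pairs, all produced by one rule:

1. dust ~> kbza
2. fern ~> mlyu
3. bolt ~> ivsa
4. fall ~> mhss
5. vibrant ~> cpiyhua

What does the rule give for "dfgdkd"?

The rule is to shift every letter 7 places forward in the alphabet (wrapping around).
Doing the same to "dfgdkd": "kmnkrk".

kmnkrk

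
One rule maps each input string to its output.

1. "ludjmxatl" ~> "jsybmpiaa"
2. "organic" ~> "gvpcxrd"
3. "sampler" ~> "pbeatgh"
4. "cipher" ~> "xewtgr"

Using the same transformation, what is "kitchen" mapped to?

Rule — move the first character to the end, then shift every letter 11 places backward in the alphabet (wrapping around).
Working it through for "kitchen": intermediate "itchenk", final "xirwtcz".

xirwtcz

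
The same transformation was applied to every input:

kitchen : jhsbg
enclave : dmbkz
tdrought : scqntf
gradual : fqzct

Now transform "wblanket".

vakzmj

The rule is to delete the last 2 characters, then shift every letter 1 place backward in the alphabet (wrapping around).
Working it through for "wblanket": intermediate "wblank", final "vakzmj".
(Check on "gradual": → "gradu" → "fqzct" ✓)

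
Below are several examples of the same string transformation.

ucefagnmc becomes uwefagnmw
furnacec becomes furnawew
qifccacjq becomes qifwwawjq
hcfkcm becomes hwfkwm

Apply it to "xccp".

xwwp

In each case the input is transformed by: replace every "c" with "w".
On "xccp" that produces "xwwp".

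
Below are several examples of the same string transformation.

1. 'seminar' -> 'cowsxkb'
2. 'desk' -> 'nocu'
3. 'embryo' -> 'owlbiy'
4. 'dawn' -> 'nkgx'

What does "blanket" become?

lvkxuod

The pattern: shift every letter 10 places forward in the alphabet (wrapping around).
"blanket" → "lvkxuod".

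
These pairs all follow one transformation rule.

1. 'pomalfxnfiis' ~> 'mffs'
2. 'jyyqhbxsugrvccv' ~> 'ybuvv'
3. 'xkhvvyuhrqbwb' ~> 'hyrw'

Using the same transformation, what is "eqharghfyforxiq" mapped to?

Rule — keep one character in every 3, starting at position 3 (positions 3rd, 6th, 9th, ...).
On "eqharghfyforxiq" that produces "hgyrq".

hgyrq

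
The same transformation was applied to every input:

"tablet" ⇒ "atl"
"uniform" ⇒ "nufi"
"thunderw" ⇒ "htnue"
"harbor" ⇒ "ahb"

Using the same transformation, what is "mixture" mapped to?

imtx

The transformation: swap each adjacent pair of characters (1↔2, 3↔4, ...), then delete the last 3 characters.
So "mixture" becomes "imtx".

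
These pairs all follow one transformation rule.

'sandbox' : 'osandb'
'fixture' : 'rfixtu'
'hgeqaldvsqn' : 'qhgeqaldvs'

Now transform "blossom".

obloss

The transformation: delete the last character, then move the last character to the front.
For "blossom", step one produces "blosso"; step two turns that into "obloss".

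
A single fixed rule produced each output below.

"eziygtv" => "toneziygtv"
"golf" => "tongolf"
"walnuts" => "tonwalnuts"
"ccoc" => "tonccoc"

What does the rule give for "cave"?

What's happening: prepend "ton".
"cave" → "toncave".

toncave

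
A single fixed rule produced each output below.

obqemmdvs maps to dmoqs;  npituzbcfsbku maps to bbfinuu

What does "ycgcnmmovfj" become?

The pattern: keep every other character starting from the first (positions 1st, 3rd, 5th, ...), then sort the characters into alphabetical order.
Starting from "ycgcnmmovfj": after the first operation, "ygnmvj"; after the second, "gjmnvy".
(Check on "npituzbcfsbku": → "niubfbu" → "bbfinuu" ✓)

gjmnvy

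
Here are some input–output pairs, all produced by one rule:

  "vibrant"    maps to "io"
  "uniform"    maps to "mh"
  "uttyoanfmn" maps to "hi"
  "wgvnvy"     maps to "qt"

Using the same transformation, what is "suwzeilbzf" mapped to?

ua

In each case the input is transformed by: shift every letter 5 places backward in the alphabet (wrapping around), then keep only the last 2 characters.
For "suwzeilbzf", step one produces "npruzdgwua"; step two turns that into "ua".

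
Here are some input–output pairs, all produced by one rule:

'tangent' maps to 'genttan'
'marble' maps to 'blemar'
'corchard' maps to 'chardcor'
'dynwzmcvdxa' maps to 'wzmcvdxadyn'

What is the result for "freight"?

ightfre

Each output is the input with this applied: move the first 3 characters to the end (rotate left by 3).
"freight" → "ightfre".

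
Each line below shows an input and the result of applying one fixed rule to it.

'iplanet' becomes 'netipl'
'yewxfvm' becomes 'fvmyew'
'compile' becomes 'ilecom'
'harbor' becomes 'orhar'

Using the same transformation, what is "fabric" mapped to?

In each case the input is transformed by: move the first 3 characters to the end (rotate left by 3), then delete the first character.
"fabric" → "ricfab" → "icfab".

icfab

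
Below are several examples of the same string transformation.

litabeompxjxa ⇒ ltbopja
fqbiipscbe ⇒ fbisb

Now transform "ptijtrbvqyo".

pitbqo

The pattern: keep every other character starting from the first (positions 1st, 3rd, 5th, ...).
On "ptijtrbvqyo" that produces "pitbqo".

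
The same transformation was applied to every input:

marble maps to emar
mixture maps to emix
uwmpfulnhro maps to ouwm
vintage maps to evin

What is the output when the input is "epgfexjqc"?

cepg

In each case the input is transformed by: move the last character to the front, then keep only the first 4 characters.
"epgfexjqc" → "cepgfexjq" → "cepg".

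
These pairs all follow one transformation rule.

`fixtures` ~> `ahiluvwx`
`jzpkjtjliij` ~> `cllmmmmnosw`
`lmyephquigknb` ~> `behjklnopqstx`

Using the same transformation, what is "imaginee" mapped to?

dhhjllpq

The transformation: shift every letter 3 places forward in the alphabet (wrapping around), then sort the characters into alphabetical order.
Starting from "imaginee": after the first operation, "lpdjlqhh"; after the second, "dhhjllpq".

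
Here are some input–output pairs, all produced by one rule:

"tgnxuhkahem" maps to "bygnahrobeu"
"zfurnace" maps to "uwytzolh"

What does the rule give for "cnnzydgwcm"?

Each output is the input with this applied: shift every letter 6 places backward in the alphabet (wrapping around), then move the last 3 characters to the front (rotate right by 3).
"cnnzydgwcm" → "qwgwhhtsxa".

qwgwhhtsxa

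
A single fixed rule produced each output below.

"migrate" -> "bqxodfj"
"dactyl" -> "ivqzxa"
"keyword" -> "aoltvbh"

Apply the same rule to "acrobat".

In each case the input is transformed by: shift every letter 3 places backward in the alphabet (wrapping around), then reverse the string.
Working it through for "acrobat": intermediate "xzolyxq", final "qxylozx".
(Check on "migrate": → "jfdoxqb" → "bqxodfj" ✓)

qxylozx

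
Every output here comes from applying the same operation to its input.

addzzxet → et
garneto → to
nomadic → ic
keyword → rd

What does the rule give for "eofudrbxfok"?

Rule — keep only the last 2 characters.
On "eofudrbxfok" that produces "ok".

ok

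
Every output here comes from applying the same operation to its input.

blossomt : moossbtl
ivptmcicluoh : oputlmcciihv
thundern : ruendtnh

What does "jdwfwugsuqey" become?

ewqfuwsugjyd

The transformation: take characters alternately from the front and the back (1st, last, 2nd, 2nd-last, ...), then move the first 3 characters to the end (rotate left by 3).
"jdwfwugsuqey" → "jydewqfuwsug" → "ewqfuwsugjyd".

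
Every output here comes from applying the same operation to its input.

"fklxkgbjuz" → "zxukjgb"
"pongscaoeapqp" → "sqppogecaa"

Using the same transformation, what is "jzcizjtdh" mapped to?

In each case the input is transformed by: delete the first 3 characters, then sort the characters into reverse alphabetical order.
Starting from "jzcizjtdh": after the first operation, "izjtdh"; after the second, "ztjihd".

ztjihd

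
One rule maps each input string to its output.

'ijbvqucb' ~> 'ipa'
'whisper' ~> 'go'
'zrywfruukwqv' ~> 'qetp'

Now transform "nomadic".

In each case the input is transformed by: keep one character in every 3, starting at position 2 (positions 2nd, 5th, 8th, ...), then shift every letter 1 place backward in the alphabet (wrapping around).
Applying both steps to "nomadic": "od", then "nc".

nc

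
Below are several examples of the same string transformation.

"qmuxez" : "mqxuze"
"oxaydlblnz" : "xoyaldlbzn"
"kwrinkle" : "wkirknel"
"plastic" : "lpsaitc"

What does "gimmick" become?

Rule — swap each adjacent pair of characters (1↔2, 3↔4, ...).
On "gimmick" that produces "igmmcik".

igmmcik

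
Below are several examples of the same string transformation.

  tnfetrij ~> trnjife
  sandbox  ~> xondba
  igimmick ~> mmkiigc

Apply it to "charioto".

trooiha

The rule is to delete the first character, then sort the characters into reverse alphabetical order.
Starting from "charioto": after the first operation, "harioto"; after the second, "trooiha".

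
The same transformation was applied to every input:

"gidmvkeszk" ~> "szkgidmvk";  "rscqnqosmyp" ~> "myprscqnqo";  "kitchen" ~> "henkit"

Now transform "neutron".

ronneu

Looking at the pairs, the operation is to move the last 3 characters to the front (rotate right by 3), then delete the last character.
"neutron" → "ronneut" → "ronneu".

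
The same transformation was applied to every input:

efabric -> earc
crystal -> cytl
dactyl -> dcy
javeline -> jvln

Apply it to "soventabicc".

Rule — keep every other character starting from the first (positions 1st, 3rd, 5th, ...).
"soventabicc" → "svnaic".

svnaic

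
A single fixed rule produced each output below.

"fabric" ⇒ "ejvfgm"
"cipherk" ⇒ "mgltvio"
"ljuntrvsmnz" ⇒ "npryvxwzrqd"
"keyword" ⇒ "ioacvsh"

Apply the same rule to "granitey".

vkrexmci

The pattern: shift every letter 4 places forward in the alphabet (wrapping around), then swap each adjacent pair of characters (1↔2, 3↔4, ...).
On "granitey": the first step gives "kvermxic", and the second then gives "vkrexmci".
(Check on "cipherk": → "gmtlivo" → "mgltvio" ✓)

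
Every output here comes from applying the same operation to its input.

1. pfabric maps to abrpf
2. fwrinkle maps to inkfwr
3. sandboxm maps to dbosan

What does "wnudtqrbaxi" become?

What's happening: delete the last 2 characters, then move the last 3 characters to the front (rotate right by 3).
"wnudtqrbaxi" → "wnudtqrba" → "rbawnudtq".
(Check on "pfabric": → "pfabr" → "abrpf" ✓)

rbawnudtq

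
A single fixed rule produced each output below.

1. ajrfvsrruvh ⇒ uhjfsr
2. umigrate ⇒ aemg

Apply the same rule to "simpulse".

Rule — move the last 3 characters to the front (rotate right by 3), then keep every other character starting from the first (positions 1st, 3rd, 5th, ...).
"simpulse" → "lsesimpu" → "leip".

leip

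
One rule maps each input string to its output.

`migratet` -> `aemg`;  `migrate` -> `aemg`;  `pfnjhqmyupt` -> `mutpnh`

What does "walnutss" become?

uswl

The pattern: keep every other character starting from the first (positions 1st, 3rd, 5th, ...), then swap the front and back halves of the string.
On "walnutss": the first step gives "wlus", and the second then gives "uswl".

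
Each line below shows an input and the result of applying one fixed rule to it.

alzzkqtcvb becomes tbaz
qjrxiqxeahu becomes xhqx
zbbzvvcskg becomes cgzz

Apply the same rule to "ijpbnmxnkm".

Each output is the input with this applied: keep one character in every 3, starting at position 1 (positions 1st, 4th, 7th, ...), then move the last 2 characters to the front (rotate right by 2).
On "ijpbnmxnkm": the first step gives "ibxm", and the second then gives "xmib".

xmib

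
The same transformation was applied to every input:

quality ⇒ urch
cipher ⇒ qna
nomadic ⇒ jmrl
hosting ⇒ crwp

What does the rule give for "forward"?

fjam

The pattern: delete the first 3 characters, then shift every letter 9 places forward in the alphabet (wrapping around).
Starting from "forward": after the first operation, "ward"; after the second, "fjam".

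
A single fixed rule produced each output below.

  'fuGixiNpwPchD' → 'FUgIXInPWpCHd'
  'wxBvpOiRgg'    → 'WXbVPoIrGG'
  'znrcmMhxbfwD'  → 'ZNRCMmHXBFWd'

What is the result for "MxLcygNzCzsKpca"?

What's happening: flip the case of every letter.
So "MxLcygNzCzsKpca" becomes "mXlCYGnZcZSkPCA".

mXlCYGnZcZSkPCA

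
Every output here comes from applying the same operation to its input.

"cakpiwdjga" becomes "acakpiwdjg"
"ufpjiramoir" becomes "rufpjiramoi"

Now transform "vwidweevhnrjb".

bvwidweevhnrj

Looking at the pairs, the operation is to move the last character to the front.
"vwidweevhnrjb" → "bvwidweevhnrj".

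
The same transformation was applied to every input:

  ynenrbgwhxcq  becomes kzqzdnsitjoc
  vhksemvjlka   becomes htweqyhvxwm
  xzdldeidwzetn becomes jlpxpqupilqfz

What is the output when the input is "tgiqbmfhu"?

fsucnyrtg

Rule — shift every letter 12 places forward in the alphabet (wrapping around).
Doing the same to "tgiqbmfhu": "fsucnyrtg".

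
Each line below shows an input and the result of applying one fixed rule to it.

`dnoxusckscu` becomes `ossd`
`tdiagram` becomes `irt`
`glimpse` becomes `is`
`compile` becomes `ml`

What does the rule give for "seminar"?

ma

Each output is the input with this applied: move the first character to the end, then keep one character in every 3, starting at position 2 (positions 2nd, 5th, 8th, ...).
"seminar" → "ma".
(Check on "tdiagram": → "diagramt" → "irt" ✓)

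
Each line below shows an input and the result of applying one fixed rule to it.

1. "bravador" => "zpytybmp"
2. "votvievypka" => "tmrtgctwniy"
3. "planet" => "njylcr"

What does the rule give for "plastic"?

njyqrga

Rule — shift every letter 2 places backward in the alphabet (wrapping around).
Doing the same to "plastic": "njyqrga".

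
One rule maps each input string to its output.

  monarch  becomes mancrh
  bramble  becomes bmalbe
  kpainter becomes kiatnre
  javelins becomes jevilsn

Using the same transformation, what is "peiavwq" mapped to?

paiwvq

What's happening: swap each adjacent pair of characters (1↔2, 3↔4, ...), then delete the first character.
Working it through for "peiavwq": intermediate "epaiwvq", final "paiwvq".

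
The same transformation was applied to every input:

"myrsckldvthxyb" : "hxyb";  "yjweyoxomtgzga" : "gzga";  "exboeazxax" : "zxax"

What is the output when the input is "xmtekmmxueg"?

Looking at the pairs, the operation is to keep only the last 4 characters.
Applying that to "xmtekmmxueg" gives "xueg".

xueg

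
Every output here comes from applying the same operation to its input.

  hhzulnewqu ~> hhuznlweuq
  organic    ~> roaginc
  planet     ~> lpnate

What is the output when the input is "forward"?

Looking at the pairs, the operation is to swap each adjacent pair of characters (1↔2, 3↔4, ...).
For "forward" the result is "ofwrrad".

ofwrrad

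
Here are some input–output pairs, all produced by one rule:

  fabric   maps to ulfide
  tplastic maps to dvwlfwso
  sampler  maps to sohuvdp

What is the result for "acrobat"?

redwdfu

Looking at the pairs, the operation is to shift every letter 3 places forward in the alphabet (wrapping around), then move the first 3 characters to the end (rotate left by 3).
Applying both steps to "acrobat": "dfuredw", then "redwdfu".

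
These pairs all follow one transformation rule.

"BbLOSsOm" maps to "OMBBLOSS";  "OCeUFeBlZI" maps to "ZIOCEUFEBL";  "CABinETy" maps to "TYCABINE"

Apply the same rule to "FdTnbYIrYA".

YAFDTNBYIR

What's happening: move the last 2 characters to the front (rotate right by 2), then convert every letter to uppercase.
"FdTnbYIrYA" → "YAFdTnbYIr" → "YAFDTNBYIR".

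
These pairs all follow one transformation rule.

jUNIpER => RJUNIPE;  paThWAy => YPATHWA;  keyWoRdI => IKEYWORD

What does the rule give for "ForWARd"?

DFORWAR

The pattern: move the last character to the front, then convert every letter to uppercase.
Starting from "ForWARd": after the first operation, "dForWAR"; after the second, "DFORWAR".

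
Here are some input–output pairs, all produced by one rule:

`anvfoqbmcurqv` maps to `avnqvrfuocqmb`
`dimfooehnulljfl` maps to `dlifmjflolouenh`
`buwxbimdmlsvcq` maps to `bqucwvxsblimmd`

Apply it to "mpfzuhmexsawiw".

The transformation: take characters alternately from the front and the back (1st, last, 2nd, 2nd-last, ...).
Applying that to "mpfzuhmexsawiw" gives "mwpifwzaushxme".

mwpifwzaushxme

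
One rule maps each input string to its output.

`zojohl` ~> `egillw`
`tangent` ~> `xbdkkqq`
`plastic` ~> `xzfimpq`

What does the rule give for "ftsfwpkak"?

xcchhmpqt

The pattern: sort the characters into alphabetical order, then shift every letter 3 places backward in the alphabet (wrapping around).
For "ftsfwpkak", step one produces "affkkpstw"; step two turns that into "xcchhmpqt".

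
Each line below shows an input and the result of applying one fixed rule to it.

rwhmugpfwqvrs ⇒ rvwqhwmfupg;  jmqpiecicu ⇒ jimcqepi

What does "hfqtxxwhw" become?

In each case the input is transformed by: delete the last 2 characters, then take characters alternately from the front and the back (1st, last, 2nd, 2nd-last, ...).
For "hfqtxxwhw" the result is "hwfxqxt".

hwfxqxt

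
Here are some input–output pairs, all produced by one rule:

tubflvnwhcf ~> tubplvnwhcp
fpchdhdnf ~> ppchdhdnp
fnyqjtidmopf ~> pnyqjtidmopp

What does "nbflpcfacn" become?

Looking at the pairs, the operation is to replace every "f" with "p".
So "nbflpcfacn" becomes "nbplpcpacn".

nbplpcpacn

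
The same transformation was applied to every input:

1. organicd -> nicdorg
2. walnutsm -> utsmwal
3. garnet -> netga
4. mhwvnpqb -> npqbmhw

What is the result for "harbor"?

borha

Rule — swap the front and back halves of the string, then delete the last character.
On "harbor": the first step gives "borhar", and the second then gives "borha".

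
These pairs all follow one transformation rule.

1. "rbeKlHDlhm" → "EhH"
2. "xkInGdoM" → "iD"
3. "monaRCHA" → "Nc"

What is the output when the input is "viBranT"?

bN

What's happening: flip the case of every letter, then keep one character in every 3, starting at position 3 (positions 3rd, 6th, 9th, ...).
Starting from "viBranT": after the first operation, "VIbRANt"; after the second, "bN".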